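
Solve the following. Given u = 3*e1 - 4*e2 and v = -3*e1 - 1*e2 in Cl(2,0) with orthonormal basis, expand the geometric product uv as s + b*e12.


Expand: (3*e1 - 4*e2)(-3*e1 - 1*e2)
= 3*(-3)*e1e1 + 3*(-1)*e1e2 + (-4)*(-3)*e2e1 + (-4)*(-1)*e2e2
Using e1^2 = e2^2 = 1, e2e1 = -e1e2:
Scalar part s = 3*(-3) + (-4)*(-1) = -9 + 4 = -5
Bivector part b = 3*(-1) - (-4)*(-3) = -3 - 12 = -15
uv = -5 - 15*e12


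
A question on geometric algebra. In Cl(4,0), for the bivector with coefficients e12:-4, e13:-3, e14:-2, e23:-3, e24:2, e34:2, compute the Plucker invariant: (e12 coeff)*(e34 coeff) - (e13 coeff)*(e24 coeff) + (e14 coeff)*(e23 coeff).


Plucker relation: af - be + cd
a*f = (-4)*2 = -8
b*e = (-3)*2 = -6
c*d = (-2)*(-3) = 6
af - be + cd = -8 - (-6) + 6
= 4


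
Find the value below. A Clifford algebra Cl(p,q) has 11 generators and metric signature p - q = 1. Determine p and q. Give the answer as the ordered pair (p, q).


We need p + q = 11 and p - q = 1.
Adding: 2p = 11 + 1 = 12, so p = 6.
Then q = 11 - 6 = 5.
(p, q) = (6, 5)


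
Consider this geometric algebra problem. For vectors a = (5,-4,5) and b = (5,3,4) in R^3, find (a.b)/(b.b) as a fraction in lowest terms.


Projection coefficient = (a . b) / (b . b)
a . b = 5*5 + (-4)*3 + 5*4
= 25 + (-12) + 20 = 33
b . b = 5^2 + 3^2 + 4^2
= 25 + 9 + 16 = 50
Coefficient = 33/50
In lowest terms: 33/50


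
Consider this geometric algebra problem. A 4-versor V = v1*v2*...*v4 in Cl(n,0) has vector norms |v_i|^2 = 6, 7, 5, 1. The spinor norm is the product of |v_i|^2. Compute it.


Spinor norm N(V) = |v1|^2 * |v2|^2 * ... * |v4|^2
= 6 * 7 * 5 * 1
Running product: 6, 42, 210, 210
N(V) = 210


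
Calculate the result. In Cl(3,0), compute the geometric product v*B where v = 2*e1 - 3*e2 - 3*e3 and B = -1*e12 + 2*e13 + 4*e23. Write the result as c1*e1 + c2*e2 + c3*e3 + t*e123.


vB has grade-1 (vector) and grade-3 (trivector) parts: vB = (v _| B) + (v ^ B).
Vector part <vB>_1:
  e1: -v2*b12 - v3*b13 = -(-3)*(-1) - (-3)*(2) = 3
  e2: v1*b12 - v3*b23 = (2)*(-1) - (-3)*(4) = 10
  e3: v1*b13 + v2*b23 = (2)*(2) + (-3)*(4) = -8
Trivector part <vB>_3:
  e123: v1*b23 - v2*b13 + v3*b12 = (2)*(4) - (-3)*(2) + (-3)*(-1) = 17
vB = 3*e1 + 10*e2 - 8*e3 + 17*e123


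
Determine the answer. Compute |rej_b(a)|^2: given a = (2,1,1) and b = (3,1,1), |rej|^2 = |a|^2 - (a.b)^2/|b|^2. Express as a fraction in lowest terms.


|a|^2 = 2^2 + 1^2 + 1^2 = 6
|b|^2 = 3^2 + 1^2 + 1^2 = 11
a . b = 2*3 + 1*1 + 1*1 = 8
(a.b)^2 = 8^2 = 64
|rej|^2 = 6 - 64/11
= (66 - 64)/11
= 2/11
In lowest terms: 2/11


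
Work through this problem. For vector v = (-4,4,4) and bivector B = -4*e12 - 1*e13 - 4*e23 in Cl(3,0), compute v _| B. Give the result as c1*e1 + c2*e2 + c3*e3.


Left contraction v _| B = <vB>_1 (grade-1 part of the geometric product vB).
Using e1_|e12 = e2, e2_|e12 = -e1, e1_|e13 = e3, e3_|e13 = -e1, e2_|e23 = e3, e3_|e23 = -e2:
e1 coeff: -v2*b12 - v3*b13 = -(4)*(-4) - (4)*(-1) = 20
e2 coeff: v1*b12 - v3*b23 = (-4)*(-4) - (4)*(-4) = 32
e3 coeff: v1*b13 + v2*b23 = (-4)*(-1) + (4)*(-4) = -12
v _| B = 20*e1 + 32*e2 - 12*e3


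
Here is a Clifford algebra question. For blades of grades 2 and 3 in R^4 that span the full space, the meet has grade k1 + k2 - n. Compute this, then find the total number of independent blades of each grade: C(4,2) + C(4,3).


Meet grade = grade(A) + grade(B) - n
= 2 + 3 - 4 = 1
C(4,2) = 6
C(4,3) = 4
dim_A + dim_B = 6 + 4 = 10


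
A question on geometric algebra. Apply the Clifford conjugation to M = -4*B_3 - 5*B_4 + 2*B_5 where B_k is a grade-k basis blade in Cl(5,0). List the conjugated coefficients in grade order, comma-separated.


Clifford conjugate sign for grade k: (-1)^(k(k+1)/2)
Grade 3: (-1)^(3*4/2) = (-1)^6 = 1, coeff -4 -> -4
Grade 4: (-1)^(4*5/2) = (-1)^10 = 1, coeff -5 -> -5
Grade 5: (-1)^(5*6/2) = (-1)^15 = -1, coeff 2 -> -2
Conjugated coefficients: -4, -5, -2


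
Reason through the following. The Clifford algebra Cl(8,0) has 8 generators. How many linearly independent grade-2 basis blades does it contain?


Number of grade-k basis blades in Cl(p,q) with n = p + q is C(n, k).
n = 8 + 0 = 8
C(8, 2) = 8! / (2! * 6!)
= 40320 / (2 * 720)
= 28


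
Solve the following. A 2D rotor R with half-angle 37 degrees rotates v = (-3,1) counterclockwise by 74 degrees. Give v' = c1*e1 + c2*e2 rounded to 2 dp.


Rotor R = cos(37deg) - sin(37deg)*e12
Rotation angle theta = 2 * 37 = 74 degrees
v' = R*v*~R rotates v by theta.
cos(74deg) = 0.2756, sin(74deg) = 0.9613
v'_1 = -3*cos(74deg) - 1*sin(74deg)
= -3*0.2756 - 1*0.9613
= -1.79
v'_2 = -3*sin(74deg) + 1*cos(74deg)
= -3*0.9613 + 1*0.2756
= -2.61
v' = -1.79*e1 - 2.61*e2


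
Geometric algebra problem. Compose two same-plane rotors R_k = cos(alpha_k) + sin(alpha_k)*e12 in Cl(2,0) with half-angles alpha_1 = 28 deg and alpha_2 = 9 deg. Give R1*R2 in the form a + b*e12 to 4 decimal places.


Same-plane rotors commute and their half-angles add:
R1*R2 = cos(a1 + a2) + sin(a1 + a2)*e12.
a1 + a2 = 28 + 9 = 37 deg
cos(37 deg) = 0.7986
sin(37 deg) = 0.6018
R1*R2 = 0.7986 + 0.6018*e12


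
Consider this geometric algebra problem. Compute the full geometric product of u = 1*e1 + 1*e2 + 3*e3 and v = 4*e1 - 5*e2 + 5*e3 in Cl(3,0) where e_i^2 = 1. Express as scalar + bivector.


In Cl(3,0): e_i^2 = 1, e_ie_j = -e_je_i for i != j.
Scalar part = u . v = 1*4 + 1*(-5) + 3*5
= 4 + (-5) + 15 = 14
e12 coeff = 1*(-5) - 1*4 = -5 - 4 = -9
e13 coeff = 1*5 - 3*4 = 5 - 12 = -7
e23 coeff = 1*5 - 3*(-5) = 5 - (-15) = 20
uv = 14 - 9*e12 - 7*e13 + 20*e23


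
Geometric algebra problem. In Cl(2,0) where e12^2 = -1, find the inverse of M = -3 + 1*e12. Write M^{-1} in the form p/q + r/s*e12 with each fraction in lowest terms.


M = -3 + 1*e12, where e12^2 = -1.
Since M commutes with its reverse ~M = a - b*e12, M * ~M = a^2 - b^2*e12^2 = a^2 + b^2.
So M^{-1} = ~M / (a^2 + b^2) = (a - b*e12)/(a^2 + b^2).
a^2 + b^2 = 9 + 1 = 10
Scalar part = -3/10 = -3/10
Bivector coeff = -1/10 = -1/10
M^{-1} = -3/10 - 1/10*e12


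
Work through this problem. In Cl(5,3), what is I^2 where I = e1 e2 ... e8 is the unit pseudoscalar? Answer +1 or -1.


The pseudoscalar I = e1...e_n (product of all n generators) of Cl(p,q) satisfies I^2 = (-1)^(q + n(n-1)/2).
p = 5, q = 3, n = p + q = 8
n(n-1)/2 = 8 * 7 / 2 = 28
Exponent = q + n(n-1)/2 = 3 + 28 = 31
I^2 = (-1)^31 = -1


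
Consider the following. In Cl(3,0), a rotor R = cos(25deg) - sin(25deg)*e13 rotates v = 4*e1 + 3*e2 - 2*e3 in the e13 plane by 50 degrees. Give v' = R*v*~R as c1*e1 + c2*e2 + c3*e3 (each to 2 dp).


Rotor R = cos(25deg) - sin(25deg)*e13
Rotation angle theta = 2 * 25 = 50 degrees in the e13 plane (e1 -> e3).
The component perpendicular to the plane (e2) is invariant: v'_2 = v2 = 3.00
cos(50deg) = 0.6428, sin(50deg) = 0.7660
v'_1 = v1*cos(theta) - v3*sin(theta) = 4*0.6428 - (-2)*0.7660 = 4.10
v'_3 = v1*sin(theta) + v3*cos(theta) = 4*0.7660 + (-2)*0.6428 = 1.78
v' = 4.10*e1 + 3.00*e2 + 1.78*e3


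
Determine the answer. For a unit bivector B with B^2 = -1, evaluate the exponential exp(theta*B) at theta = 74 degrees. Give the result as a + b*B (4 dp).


For a unit bivector B with B^2 = -1, the exponential series gives
e^(theta*B) = cos(theta) + sin(theta)*B (the GA analogue of Euler's formula).
theta = 74 degrees = 1.291544 rad
cos(74 deg) = 0.2756
sin(74 deg) = 0.9613
exp(theta*B) = 0.2756 + 0.9613*B


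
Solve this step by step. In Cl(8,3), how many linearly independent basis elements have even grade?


Even subalgebra dimension = 2^(n-1)
n = 8 + 3 = 11
2^(11 - 1) = 2^10 = 1024
Verification: sum of C(11,k) for even k = 1 + 55 + 330 + 462 + 165 + 11 = 1024
Result = 1024


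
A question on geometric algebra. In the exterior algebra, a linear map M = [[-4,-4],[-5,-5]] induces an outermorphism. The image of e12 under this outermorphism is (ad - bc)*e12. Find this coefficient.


The outermorphism of a linear map f sends e1^e2 to f(e1)^f(e2).
f(e1) = -4*e1 - 5*e2
f(e2) = -4*e1 - 5*e2
f(e1) ^ f(e2) = (-4*e1 - 5*e2) ^ (-4*e1 - 5*e2)
= (-4)*(-5)*e12 + (-5)*(-4)*e21
= (20 - 20)*e12
= 0*e12
Coefficient = 0


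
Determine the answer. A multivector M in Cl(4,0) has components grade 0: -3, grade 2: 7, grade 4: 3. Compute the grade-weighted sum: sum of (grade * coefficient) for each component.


Grade-weighted sum = sum of grade_k * coefficient_k
0*(-3) = 0
2*7 = 14
4*3 = 12
Total = 0 + 14 + 12 = 26


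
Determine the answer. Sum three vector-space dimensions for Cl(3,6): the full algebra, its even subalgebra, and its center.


n = 3 + 6 = 9
Total dim = 2^9 = 512
Even subalgebra dim = 2^8 = 256
n is odd, so center dim = 2
Sum = 512 + 256 + 2 = 770


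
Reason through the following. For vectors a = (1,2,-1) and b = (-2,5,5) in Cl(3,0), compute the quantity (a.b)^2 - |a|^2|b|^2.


a . b = 1*(-2) + 2*5 + (-1)*5
= -2 + 10 + (-5) = 3
|a|^2 = 1^2 + 2^2 + (-1)^2 = 6
|b|^2 = (-2)^2 + 5^2 + 5^2 = 54
(a.b)^2 = 3^2 = 9
|a|^2 * |b|^2 = 6 * 54 = 324
Result = 9 - 324 = -315


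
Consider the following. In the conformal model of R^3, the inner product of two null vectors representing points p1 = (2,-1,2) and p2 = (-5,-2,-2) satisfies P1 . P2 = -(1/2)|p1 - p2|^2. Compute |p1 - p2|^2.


p1 - p2 = (7, 1, 4)
|p1 - p2|^2 = 7^2 + 1^2 + 4^2
= 49 + 1 + 16
= 66


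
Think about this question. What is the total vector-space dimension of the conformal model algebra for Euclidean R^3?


The conformal model of R^3 uses Cl(4,1): the 3 Euclidean generators plus two extra orthogonal generators e+ (e+^2 = +1) and e- (e-^2 = -1), from which the null vectors e0, einf are built.
Number of generators m = 3 + 2 = 5.
dim Cl(p,q) = 2^m = 2^5 = 32


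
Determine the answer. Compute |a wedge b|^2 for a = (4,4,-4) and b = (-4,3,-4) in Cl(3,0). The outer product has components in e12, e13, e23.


a wedge b = (a1*b2 - a2*b1)*e12 + (a1*b3 - a3*b1)*e13 + (a2*b3 - a3*b2)*e23
e12 coeff: 4*3 - 4*(-4) = 12 - (-16) = 28
e13 coeff: 4*(-4) - (-4)*(-4) = -16 - 16 = -32
e23 coeff: 4*(-4) - (-4)*3 = -16 - (-12) = -4
|a wedge b|^2 = 28^2 + (-32)^2 + (-4)^2
= 784 + 1024 + 16
= 1824


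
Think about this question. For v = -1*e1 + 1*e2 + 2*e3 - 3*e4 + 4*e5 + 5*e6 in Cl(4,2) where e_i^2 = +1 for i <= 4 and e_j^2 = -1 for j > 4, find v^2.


v^2 = sum of c_i^2 * e_i^2
Positive signature terms (e_i^2 = +1): (-1)^2 + 1^2 + 2^2 + (-3)^2 = 15
Negative signature terms (e_j^2 = -1): 4^2 + 5^2 = 41
v^2 = 15 - 41 = -26


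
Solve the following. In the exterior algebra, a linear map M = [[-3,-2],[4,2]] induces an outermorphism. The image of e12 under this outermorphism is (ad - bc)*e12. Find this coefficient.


The outermorphism of a linear map f sends e1^e2 to f(e1)^f(e2).
f(e1) = -3*e1 + 4*e2
f(e2) = -2*e1 + 2*e2
f(e1) ^ f(e2) = (-3*e1 + 4*e2) ^ (-2*e1 + 2*e2)
= (-3)*2*e12 + 4*(-2)*e21
= (-6 - (-8))*e12
= 2*e12
Coefficient = 2


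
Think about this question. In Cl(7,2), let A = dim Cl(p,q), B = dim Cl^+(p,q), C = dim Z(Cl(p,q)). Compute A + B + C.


n = 7 + 2 = 9
Total dim = 2^9 = 512
Even subalgebra dim = 2^8 = 256
n is odd, so center dim = 2
Sum = 512 + 256 + 2 = 770


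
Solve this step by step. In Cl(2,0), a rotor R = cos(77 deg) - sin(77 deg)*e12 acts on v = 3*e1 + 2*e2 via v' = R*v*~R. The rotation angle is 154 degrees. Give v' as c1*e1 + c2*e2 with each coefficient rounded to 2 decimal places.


Rotor R = cos(77deg) - sin(77deg)*e12
Rotation angle theta = 2 * 77 = 154 degrees
v' = R*v*~R rotates v by theta.
cos(154deg) = -0.8988, sin(154deg) = 0.4384
v'_1 = 3*cos(154deg) - 2*sin(154deg)
= 3*(-0.8988) - 2*0.4384
= -3.57
v'_2 = 3*sin(154deg) + 2*cos(154deg)
= 3*0.4384 + 2*(-0.8988)
= -0.48
v' = -3.57*e1 - 0.48*e2


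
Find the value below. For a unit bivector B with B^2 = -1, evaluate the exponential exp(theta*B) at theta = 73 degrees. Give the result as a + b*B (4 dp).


For a unit bivector B with B^2 = -1, the exponential series gives
e^(theta*B) = cos(theta) + sin(theta)*B (the GA analogue of Euler's formula).
theta = 73 degrees = 1.27409 rad
cos(73 deg) = 0.2924
sin(73 deg) = 0.9563
exp(theta*B) = 0.2924 + 0.9563*B


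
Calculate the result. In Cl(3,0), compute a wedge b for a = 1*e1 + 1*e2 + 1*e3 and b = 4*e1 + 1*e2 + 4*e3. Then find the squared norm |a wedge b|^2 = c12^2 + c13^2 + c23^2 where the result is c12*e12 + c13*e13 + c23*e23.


a wedge b = (a1*b2 - a2*b1)*e12 + (a1*b3 - a3*b1)*e13 + (a2*b3 - a3*b2)*e23
e12 coeff: 1*1 - 1*4 = 1 - 4 = -3
e13 coeff: 1*4 - 1*4 = 4 - 4 = 0
e23 coeff: 1*4 - 1*1 = 4 - 1 = 3
|a wedge b|^2 = (-3)^2 + 0^2 + 3^2
= 9 + 0 + 9
= 18


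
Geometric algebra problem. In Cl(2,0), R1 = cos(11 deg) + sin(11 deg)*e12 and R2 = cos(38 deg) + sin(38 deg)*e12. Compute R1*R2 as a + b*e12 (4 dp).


Same-plane rotors commute and their half-angles add:
R1*R2 = cos(a1 + a2) + sin(a1 + a2)*e12.
a1 + a2 = 11 + 38 = 49 deg
cos(49 deg) = 0.6561
sin(49 deg) = 0.7547
R1*R2 = 0.6561 + 0.7547*e12


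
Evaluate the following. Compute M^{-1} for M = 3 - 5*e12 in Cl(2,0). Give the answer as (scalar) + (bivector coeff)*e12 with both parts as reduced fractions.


M = 3 - 5*e12, where e12^2 = -1.
Since M commutes with its reverse ~M = a - b*e12, M * ~M = a^2 - b^2*e12^2 = a^2 + b^2.
So M^{-1} = ~M / (a^2 + b^2) = (a - b*e12)/(a^2 + b^2).
a^2 + b^2 = 9 + 25 = 34
Scalar part = 3/34 = 3/34
Bivector coeff = 5/34 = 5/34
M^{-1} = 3/34 + 5/34*e12


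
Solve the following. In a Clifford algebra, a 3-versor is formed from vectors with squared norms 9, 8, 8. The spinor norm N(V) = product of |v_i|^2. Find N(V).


Spinor norm N(V) = |v1|^2 * |v2|^2 * ... * |v3|^2
= 9 * 8 * 8
Running product: 9, 72, 576
N(V) = 576


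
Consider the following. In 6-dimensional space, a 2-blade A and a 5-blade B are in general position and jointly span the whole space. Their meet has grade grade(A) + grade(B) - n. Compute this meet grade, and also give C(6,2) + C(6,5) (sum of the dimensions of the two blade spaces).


Meet grade = grade(A) + grade(B) - n
= 2 + 5 - 6 = 1
C(6,2) = 15
C(6,5) = 6
dim_A + dim_B = 15 + 6 = 21


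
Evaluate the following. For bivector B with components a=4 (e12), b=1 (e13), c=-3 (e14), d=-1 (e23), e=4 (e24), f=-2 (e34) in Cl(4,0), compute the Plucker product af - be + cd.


Plucker relation: af - be + cd
a*f = 4*(-2) = -8
b*e = 1*4 = 4
c*d = (-3)*(-1) = 3
af - be + cd = -8 - 4 + 3
= -9


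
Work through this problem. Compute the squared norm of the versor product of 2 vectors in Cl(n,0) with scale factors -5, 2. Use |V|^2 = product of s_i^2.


Each vector v_i has |v_i|^2 = s_i^2
Squared scales: (-5)^2 = 25, 2^2 = 4
|V|^2 = 25 * 4
= 100


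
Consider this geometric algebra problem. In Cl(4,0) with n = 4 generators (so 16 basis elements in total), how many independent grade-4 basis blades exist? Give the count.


Number of grade-k basis blades in Cl(p,q) with n = p + q is C(n, k).
n = 4 + 0 = 4
C(4, 4) = 4! / (4! * 0!)
= 24 / (24 * 1)
= 1


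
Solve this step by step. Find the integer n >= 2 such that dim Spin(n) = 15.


dim Spin(n) = dim so(n) = n(n-1)/2.
Solve n(n-1)/2 = 15, i.e. n^2 - n - 30 = 0.
Discriminant = 1 + 8*15 = 121
n = (1 + sqrt(121))/2 = (1 + 11)/2 = 6


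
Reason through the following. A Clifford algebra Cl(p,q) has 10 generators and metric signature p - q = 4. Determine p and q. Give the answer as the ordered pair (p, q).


We need p + q = 10 and p - q = 4.
Adding: 2p = 10 + 4 = 14, so p = 7.
Then q = 10 - 7 = 3.
(p, q) = (7, 3)


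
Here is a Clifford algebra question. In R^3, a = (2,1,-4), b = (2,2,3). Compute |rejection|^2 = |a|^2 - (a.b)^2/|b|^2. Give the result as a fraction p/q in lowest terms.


|a|^2 = 2^2 + 1^2 + (-4)^2 = 21
|b|^2 = 2^2 + 2^2 + 3^2 = 17
a . b = 2*2 + 1*2 + (-4)*3 = -6
(a.b)^2 = (-6)^2 = 36
|rej|^2 = 21 - 36/17
= (357 - 36)/17
= 321/17
In lowest terms: 321/17


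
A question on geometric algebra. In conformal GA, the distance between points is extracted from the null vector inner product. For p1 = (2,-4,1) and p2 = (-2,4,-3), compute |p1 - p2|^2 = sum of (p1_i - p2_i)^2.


p1 - p2 = (4, -8, 4)
|p1 - p2|^2 = 4^2 + (-8)^2 + 4^2
= 16 + 64 + 16
= 96


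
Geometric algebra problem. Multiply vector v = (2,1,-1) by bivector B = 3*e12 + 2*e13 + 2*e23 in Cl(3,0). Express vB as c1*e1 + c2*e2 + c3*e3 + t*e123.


vB has grade-1 (vector) and grade-3 (trivector) parts: vB = (v _| B) + (v ^ B).
Vector part <vB>_1:
  e1: -v2*b12 - v3*b13 = -(1)*(3) - (-1)*(2) = -1
  e2: v1*b12 - v3*b23 = (2)*(3) - (-1)*(2) = 8
  e3: v1*b13 + v2*b23 = (2)*(2) + (1)*(2) = 6
Trivector part <vB>_3:
  e123: v1*b23 - v2*b13 + v3*b12 = (2)*(2) - (1)*(2) + (-1)*(3) = -1
vB = -1*e1 + 8*e2 + 6*e3 - 1*e123


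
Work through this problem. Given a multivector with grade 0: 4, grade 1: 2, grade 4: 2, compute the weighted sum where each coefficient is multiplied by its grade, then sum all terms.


Grade-weighted sum = sum of grade_k * coefficient_k
0*4 = 0
1*2 = 2
4*2 = 8
Total = 0 + 2 + 8 = 10


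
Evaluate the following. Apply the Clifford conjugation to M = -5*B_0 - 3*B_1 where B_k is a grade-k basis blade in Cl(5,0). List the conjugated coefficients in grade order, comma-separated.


Clifford conjugate sign for grade k: (-1)^(k(k+1)/2)
Grade 0: (-1)^(0*1/2) = (-1)^0 = 1, coeff -5 -> -5
Grade 1: (-1)^(1*2/2) = (-1)^1 = -1, coeff -3 -> 3
Conjugated coefficients: -5, 3


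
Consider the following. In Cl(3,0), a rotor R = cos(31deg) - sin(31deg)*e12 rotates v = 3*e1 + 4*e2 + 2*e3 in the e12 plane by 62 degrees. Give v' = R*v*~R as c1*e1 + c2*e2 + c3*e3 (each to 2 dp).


Rotor R = cos(31deg) - sin(31deg)*e12
Rotation angle theta = 2 * 31 = 62 degrees in the e12 plane (e1 -> e2).
The component perpendicular to the plane (e3) is invariant: v'_3 = v3 = 2.00
cos(62deg) = 0.4695, sin(62deg) = 0.8829
v'_1 = v1*cos(theta) - v2*sin(theta) = 3*0.4695 - 4*0.8829 = -2.12
v'_2 = v1*sin(theta) + v2*cos(theta) = 3*0.8829 + 4*0.4695 = 4.53
v' = -2.12*e1 + 4.53*e2 + 2.00*e3


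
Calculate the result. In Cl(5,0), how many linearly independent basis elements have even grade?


Even subalgebra dimension = 2^(n-1)
n = 5 + 0 = 5
2^(5 - 1) = 2^4 = 16
Verification: sum of C(5,k) for even k = 1 + 10 + 5 = 16
Result = 16


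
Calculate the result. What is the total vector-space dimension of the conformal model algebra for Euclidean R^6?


The conformal model of R^6 uses Cl(7,1): the 6 Euclidean generators plus two extra orthogonal generators e+ (e+^2 = +1) and e- (e-^2 = -1), from which the null vectors e0, einf are built.
Number of generators m = 6 + 2 = 8.
dim Cl(p,q) = 2^m = 2^8 = 256


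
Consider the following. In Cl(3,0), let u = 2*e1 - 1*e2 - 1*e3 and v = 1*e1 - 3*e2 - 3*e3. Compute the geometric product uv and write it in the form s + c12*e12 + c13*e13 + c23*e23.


In Cl(3,0): e_i^2 = 1, e_ie_j = -e_je_i for i != j.
Scalar part = u . v = 2*1 + (-1)*(-3) + (-1)*(-3)
= 2 + 3 + 3 = 8
e12 coeff = 2*(-3) - (-1)*1 = -6 - (-1) = -5
e13 coeff = 2*(-3) - (-1)*1 = -6 - (-1) = -5
e23 coeff = (-1)*(-3) - (-1)*(-3) = 3 - 3 = 0
uv = 8 - 5*e12 - 5*e13 + 0*e23


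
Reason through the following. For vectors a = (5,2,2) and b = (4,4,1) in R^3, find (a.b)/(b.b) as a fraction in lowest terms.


Projection coefficient = (a . b) / (b . b)
a . b = 5*4 + 2*4 + 2*1
= 20 + 8 + 2 = 30
b . b = 4^2 + 4^2 + 1^2
= 16 + 16 + 1 = 33
Coefficient = 30/33
In lowest terms: 10/11


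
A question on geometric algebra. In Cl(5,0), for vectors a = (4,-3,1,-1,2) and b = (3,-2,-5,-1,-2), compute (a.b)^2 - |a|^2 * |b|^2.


a . b = 4*3 + (-3)*(-2) + 1*(-5) + (-1)*(-1) + 2*(-2)
= 12 + 6 + (-5) + 1 + (-4) = 10
|a|^2 = 4^2 + (-3)^2 + 1^2 + (-1)^2 + 2^2 = 31
|b|^2 = 3^2 + (-2)^2 + (-5)^2 + (-1)^2 + (-2)^2 = 43
(a.b)^2 = 10^2 = 100
|a|^2 * |b|^2 = 31 * 43 = 1333
Result = 100 - 1333 = -1233


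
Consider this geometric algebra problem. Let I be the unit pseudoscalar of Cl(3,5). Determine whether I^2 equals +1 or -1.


The pseudoscalar I = e1...e_n (product of all n generators) of Cl(p,q) satisfies I^2 = (-1)^(q + n(n-1)/2).
p = 3, q = 5, n = p + q = 8
n(n-1)/2 = 8 * 7 / 2 = 28
Exponent = q + n(n-1)/2 = 5 + 28 = 33
I^2 = (-1)^33 = -1


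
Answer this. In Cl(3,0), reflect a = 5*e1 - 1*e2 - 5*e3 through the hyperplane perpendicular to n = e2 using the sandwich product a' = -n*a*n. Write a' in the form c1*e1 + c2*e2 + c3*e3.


Reflection formula: a' = -n*a*n, with n = e2 (unit vector, n^2 = 1).
For reflection through hyperplane perp to e2:
The component along e2 flips sign, others stay.
a = (5, -1, -5)
a' = (5, 1, -5)
a' = 5*e1 + 1*e2 - 5*e3


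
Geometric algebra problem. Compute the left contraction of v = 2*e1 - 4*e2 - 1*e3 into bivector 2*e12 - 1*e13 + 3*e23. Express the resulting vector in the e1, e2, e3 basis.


Left contraction v _| B = <vB>_1 (grade-1 part of the geometric product vB).
Using e1_|e12 = e2, e2_|e12 = -e1, e1_|e13 = e3, e3_|e13 = -e1, e2_|e23 = e3, e3_|e23 = -e2:
e1 coeff: -v2*b12 - v3*b13 = -(-4)*(2) - (-1)*(-1) = 7
e2 coeff: v1*b12 - v3*b23 = (2)*(2) - (-1)*(3) = 7
e3 coeff: v1*b13 + v2*b23 = (2)*(-1) + (-4)*(3) = -14
v _| B = 7*e1 + 7*e2 - 14*e3


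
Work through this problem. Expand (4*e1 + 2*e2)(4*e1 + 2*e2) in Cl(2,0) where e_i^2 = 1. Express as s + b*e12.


Expand: (4*e1 + 2*e2)(4*e1 + 2*e2)
= 4*4*e1e1 + 4*2*e1e2 + 2*4*e2e1 + 2*2*e2e2
Using e1^2 = e2^2 = 1, e2e1 = -e1e2:
Scalar part s = 4*4 + 2*2 = 16 + 4 = 20
Bivector part b = 4*2 - 2*4 = 8 - 8 = 0
uv = 20 + 0*e12


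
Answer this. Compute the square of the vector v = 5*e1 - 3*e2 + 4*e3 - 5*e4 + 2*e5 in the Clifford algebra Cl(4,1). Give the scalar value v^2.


v^2 = sum of c_i^2 * e_i^2
Positive signature terms (e_i^2 = +1): 5^2 + (-3)^2 + 4^2 + (-5)^2 = 75
Negative signature terms (e_j^2 = -1): 2^2 = 4
v^2 = 75 - 4 = 71


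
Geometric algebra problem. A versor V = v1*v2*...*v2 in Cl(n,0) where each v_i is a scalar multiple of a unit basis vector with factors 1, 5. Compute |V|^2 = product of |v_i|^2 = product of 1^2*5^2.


Each vector v_i has |v_i|^2 = s_i^2
Squared scales: 1^2 = 1, 5^2 = 25
|V|^2 = 1 * 25
= 25


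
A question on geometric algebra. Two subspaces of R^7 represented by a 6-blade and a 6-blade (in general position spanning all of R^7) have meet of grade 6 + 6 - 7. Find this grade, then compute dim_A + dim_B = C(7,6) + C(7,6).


Meet grade = grade(A) + grade(B) - n
= 6 + 6 - 7 = 5
C(7,6) = 7
C(7,6) = 7
dim_A + dim_B = 7 + 7 = 14


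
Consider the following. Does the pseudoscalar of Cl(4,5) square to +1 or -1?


The pseudoscalar I = e1...e_n (product of all n generators) of Cl(p,q) satisfies I^2 = (-1)^(q + n(n-1)/2).
p = 4, q = 5, n = p + q = 9
n(n-1)/2 = 9 * 8 / 2 = 36
Exponent = q + n(n-1)/2 = 5 + 36 = 41
I^2 = (-1)^41 = -1


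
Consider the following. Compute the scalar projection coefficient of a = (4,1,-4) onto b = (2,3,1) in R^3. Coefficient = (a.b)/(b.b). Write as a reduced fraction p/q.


Projection coefficient = (a . b) / (b . b)
a . b = 4*2 + 1*3 + (-4)*1
= 8 + 3 + (-4) = 7
b . b = 2^2 + 3^2 + 1^2
= 4 + 9 + 1 = 14
Coefficient = 7/14
In lowest terms: 1/2


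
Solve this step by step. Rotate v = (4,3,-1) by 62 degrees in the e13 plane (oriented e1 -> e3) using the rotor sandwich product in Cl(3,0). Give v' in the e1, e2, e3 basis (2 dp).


Rotor R = cos(31deg) - sin(31deg)*e13
Rotation angle theta = 2 * 31 = 62 degrees in the e13 plane (e1 -> e3).
The component perpendicular to the plane (e2) is invariant: v'_2 = v2 = 3.00
cos(62deg) = 0.4695, sin(62deg) = 0.8829
v'_1 = v1*cos(theta) - v3*sin(theta) = 4*0.4695 - (-1)*0.8829 = 2.76
v'_3 = v1*sin(theta) + v3*cos(theta) = 4*0.8829 + (-1)*0.4695 = 3.06
v' = 2.76*e1 + 3.00*e2 + 3.06*e3


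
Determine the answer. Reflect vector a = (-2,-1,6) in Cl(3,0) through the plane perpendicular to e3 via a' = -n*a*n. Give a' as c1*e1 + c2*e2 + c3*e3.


Reflection formula: a' = -n*a*n, with n = e3 (unit vector, n^2 = 1).
For reflection through hyperplane perp to e3:
The component along e3 flips sign, others stay.
a = (-2, -1, 6)
a' = (-2, -1, -6)
a' = -2*e1 - 1*e2 - 6*e3


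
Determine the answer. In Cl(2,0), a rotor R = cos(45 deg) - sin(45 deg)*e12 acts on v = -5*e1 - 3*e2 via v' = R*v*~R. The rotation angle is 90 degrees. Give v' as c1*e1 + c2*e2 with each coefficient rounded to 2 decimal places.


Rotor R = cos(45deg) - sin(45deg)*e12
Rotation angle theta = 2 * 45 = 90 degrees
v' = R*v*~R rotates v by theta.
cos(90deg) = 0.0000, sin(90deg) = 1.0000
v'_1 = -5*cos(90deg) - (-3)*sin(90deg)
= -5*0.0000 - (-3)*1.0000
= 3.00
v'_2 = -5*sin(90deg) + (-3)*cos(90deg)
= -5*1.0000 + (-3)*0.0000
= -5.00
v' = 3.00*e1 - 5.00*e2


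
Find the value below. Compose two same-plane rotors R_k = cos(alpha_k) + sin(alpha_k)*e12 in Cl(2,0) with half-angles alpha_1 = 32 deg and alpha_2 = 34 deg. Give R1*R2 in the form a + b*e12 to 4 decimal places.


Same-plane rotors commute and their half-angles add:
R1*R2 = cos(a1 + a2) + sin(a1 + a2)*e12.
a1 + a2 = 32 + 34 = 66 deg
cos(66 deg) = 0.4067
sin(66 deg) = 0.9135
R1*R2 = 0.4067 + 0.9135*e12


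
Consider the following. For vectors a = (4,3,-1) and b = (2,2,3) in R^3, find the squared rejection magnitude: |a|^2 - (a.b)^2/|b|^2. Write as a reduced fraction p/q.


|a|^2 = 4^2 + 3^2 + (-1)^2 = 26
|b|^2 = 2^2 + 2^2 + 3^2 = 17
a . b = 4*2 + 3*2 + (-1)*3 = 11
(a.b)^2 = 11^2 = 121
|rej|^2 = 26 - 121/17
= (442 - 121)/17
= 321/17
In lowest terms: 321/17


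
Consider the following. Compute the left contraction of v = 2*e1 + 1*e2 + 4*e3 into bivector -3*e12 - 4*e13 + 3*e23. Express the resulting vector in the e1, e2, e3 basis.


Left contraction v _| B = <vB>_1 (grade-1 part of the geometric product vB).
Using e1_|e12 = e2, e2_|e12 = -e1, e1_|e13 = e3, e3_|e13 = -e1, e2_|e23 = e3, e3_|e23 = -e2:
e1 coeff: -v2*b12 - v3*b13 = -(1)*(-3) - (4)*(-4) = 19
e2 coeff: v1*b12 - v3*b23 = (2)*(-3) - (4)*(3) = -18
e3 coeff: v1*b13 + v2*b23 = (2)*(-4) + (1)*(3) = -5
v _| B = 19*e1 - 18*e2 - 5*e3


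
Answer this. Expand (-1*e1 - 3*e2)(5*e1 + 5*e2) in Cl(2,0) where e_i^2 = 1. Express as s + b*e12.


Expand: (-1*e1 - 3*e2)(5*e1 + 5*e2)
= (-1)*5*e1e1 + (-1)*5*e1e2 + (-3)*5*e2e1 + (-3)*5*e2e2
Using e1^2 = e2^2 = 1, e2e1 = -e1e2:
Scalar part s = (-1)*5 + (-3)*5 = -5 + (-15) = -20
Bivector part b = (-1)*5 - (-3)*5 = -5 - (-15) = 10
uv = -20 + 10*e12


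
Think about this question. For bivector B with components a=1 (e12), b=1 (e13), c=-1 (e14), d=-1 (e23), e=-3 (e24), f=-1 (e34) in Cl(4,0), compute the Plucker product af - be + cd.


Plucker relation: af - be + cd
a*f = 1*(-1) = -1
b*e = 1*(-3) = -3
c*d = (-1)*(-1) = 1
af - be + cd = -1 - (-3) + 1
= 3


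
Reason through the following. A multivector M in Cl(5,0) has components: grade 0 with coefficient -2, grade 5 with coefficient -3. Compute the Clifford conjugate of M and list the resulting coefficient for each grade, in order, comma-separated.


Clifford conjugate sign for grade k: (-1)^(k(k+1)/2)
Grade 0: (-1)^(0*1/2) = (-1)^0 = 1, coeff -2 -> -2
Grade 5: (-1)^(5*6/2) = (-1)^15 = -1, coeff -3 -> 3
Conjugated coefficients: -2, 3


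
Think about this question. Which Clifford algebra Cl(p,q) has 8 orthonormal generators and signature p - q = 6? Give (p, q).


We need p + q = 8 and p - q = 6.
Adding: 2p = 8 + 6 = 14, so p = 7.
Then q = 8 - 7 = 1.
(p, q) = (7, 1)


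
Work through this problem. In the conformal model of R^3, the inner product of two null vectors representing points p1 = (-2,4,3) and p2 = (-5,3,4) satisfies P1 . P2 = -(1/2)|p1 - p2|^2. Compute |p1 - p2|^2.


p1 - p2 = (3, 1, -1)
|p1 - p2|^2 = 3^2 + 1^2 + (-1)^2
= 9 + 1 + 1
= 11


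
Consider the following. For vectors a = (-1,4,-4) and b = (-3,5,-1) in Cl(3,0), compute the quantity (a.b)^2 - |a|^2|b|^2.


a . b = (-1)*(-3) + 4*5 + (-4)*(-1)
= 3 + 20 + 4 = 27
|a|^2 = (-1)^2 + 4^2 + (-4)^2 = 33
|b|^2 = (-3)^2 + 5^2 + (-1)^2 = 35
(a.b)^2 = 27^2 = 729
|a|^2 * |b|^2 = 33 * 35 = 1155
Result = 729 - 1155 = -426


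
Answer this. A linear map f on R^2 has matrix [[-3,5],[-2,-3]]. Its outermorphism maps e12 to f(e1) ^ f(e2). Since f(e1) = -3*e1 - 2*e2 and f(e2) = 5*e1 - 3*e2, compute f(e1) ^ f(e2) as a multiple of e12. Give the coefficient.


The outermorphism of a linear map f sends e1^e2 to f(e1)^f(e2).
f(e1) = -3*e1 - 2*e2
f(e2) = 5*e1 - 3*e2
f(e1) ^ f(e2) = (-3*e1 - 2*e2) ^ (5*e1 - 3*e2)
= (-3)*(-3)*e12 + (-2)*5*e21
= (9 - (-10))*e12
= 19*e12
Coefficient = 19


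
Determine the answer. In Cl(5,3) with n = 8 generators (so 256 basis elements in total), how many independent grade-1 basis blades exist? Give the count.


Number of grade-k basis blades in Cl(p,q) with n = p + q is C(n, k).
n = 5 + 3 = 8
C(8, 1) = 8! / (1! * 7!)
= 40320 / (1 * 5040)
= 8


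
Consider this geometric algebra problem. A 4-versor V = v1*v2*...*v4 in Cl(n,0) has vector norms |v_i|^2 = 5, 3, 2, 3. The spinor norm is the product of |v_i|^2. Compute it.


Spinor norm N(V) = |v1|^2 * |v2|^2 * ... * |v4|^2
= 5 * 3 * 2 * 3
Running product: 5, 15, 30, 90
N(V) = 90


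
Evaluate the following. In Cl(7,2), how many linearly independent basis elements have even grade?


Even subalgebra dimension = 2^(n-1)
n = 7 + 2 = 9
2^(9 - 1) = 2^8 = 256
Verification: sum of C(9,k) for even k = 1 + 36 + 126 + 84 + 9 = 256
Result = 256


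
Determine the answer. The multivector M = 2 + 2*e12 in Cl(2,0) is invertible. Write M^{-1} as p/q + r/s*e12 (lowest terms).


M = 2 + 2*e12, where e12^2 = -1.
Since M commutes with its reverse ~M = a - b*e12, M * ~M = a^2 - b^2*e12^2 = a^2 + b^2.
So M^{-1} = ~M / (a^2 + b^2) = (a - b*e12)/(a^2 + b^2).
a^2 + b^2 = 4 + 4 = 8
Scalar part = 2/8 = 1/4
Bivector coeff = -2/8 = -1/4
M^{-1} = 1/4 - 1/4*e12


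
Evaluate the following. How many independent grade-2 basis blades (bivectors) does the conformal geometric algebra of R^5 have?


The conformal model of R^5 uses Cl(6,1) with m = 5 + 2 = 7 generators.
Number of grade-2 blades = C(m, 2) = C(7, 2)
= 7*6/2 = 21


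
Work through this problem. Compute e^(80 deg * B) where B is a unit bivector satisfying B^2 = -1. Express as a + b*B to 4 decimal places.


For a unit bivector B with B^2 = -1, the exponential series gives
e^(theta*B) = cos(theta) + sin(theta)*B (the GA analogue of Euler's formula).
theta = 80 degrees = 1.396263 rad
cos(80 deg) = 0.1736
sin(80 deg) = 0.9848
exp(theta*B) = 0.1736 + 0.9848*B


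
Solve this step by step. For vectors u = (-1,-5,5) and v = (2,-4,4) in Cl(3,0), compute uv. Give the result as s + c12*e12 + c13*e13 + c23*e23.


In Cl(3,0): e_i^2 = 1, e_ie_j = -e_je_i for i != j.
Scalar part = u . v = (-1)*2 + (-5)*(-4) + 5*4
= -2 + 20 + 20 = 38
e12 coeff = (-1)*(-4) - (-5)*2 = 4 - (-10) = 14
e13 coeff = (-1)*4 - 5*2 = -4 - 10 = -14
e23 coeff = (-5)*4 - 5*(-4) = -20 - (-20) = 0
uv = 38 + 14*e12 - 14*e13 + 0*e23


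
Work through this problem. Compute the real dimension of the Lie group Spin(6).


Spin(n) double-covers SO(n); both have Lie algebra so(n) of dimension n(n-1)/2.
n = 6
n(n-1) = 6 * 5 = 30
dim Spin(6) = 30/2 = 15


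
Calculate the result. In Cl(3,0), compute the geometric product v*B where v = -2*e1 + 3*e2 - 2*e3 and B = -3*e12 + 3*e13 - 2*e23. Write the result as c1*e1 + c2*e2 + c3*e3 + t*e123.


vB has grade-1 (vector) and grade-3 (trivector) parts: vB = (v _| B) + (v ^ B).
Vector part <vB>_1:
  e1: -v2*b12 - v3*b13 = -(3)*(-3) - (-2)*(3) = 15
  e2: v1*b12 - v3*b23 = (-2)*(-3) - (-2)*(-2) = 2
  e3: v1*b13 + v2*b23 = (-2)*(3) + (3)*(-2) = -12
Trivector part <vB>_3:
  e123: v1*b23 - v2*b13 + v3*b12 = (-2)*(-2) - (3)*(3) + (-2)*(-3) = 1
vB = 15*e1 + 2*e2 - 12*e3 + 1*e123


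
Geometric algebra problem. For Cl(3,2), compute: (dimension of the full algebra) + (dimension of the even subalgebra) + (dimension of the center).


n = 3 + 2 = 5
Total dim = 2^5 = 32
Even subalgebra dim = 2^4 = 16
n is odd, so center dim = 2
Sum = 32 + 16 + 2 = 50


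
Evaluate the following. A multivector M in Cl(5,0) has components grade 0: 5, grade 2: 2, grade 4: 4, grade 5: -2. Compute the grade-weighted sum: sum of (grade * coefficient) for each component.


Grade-weighted sum = sum of grade_k * coefficient_k
0*5 = 0
2*2 = 4
4*4 = 16
5*(-2) = -10
Total = 0 + 4 + 16 + (-10) = 10


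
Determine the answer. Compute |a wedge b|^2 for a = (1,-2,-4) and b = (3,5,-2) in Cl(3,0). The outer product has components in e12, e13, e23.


a wedge b = (a1*b2 - a2*b1)*e12 + (a1*b3 - a3*b1)*e13 + (a2*b3 - a3*b2)*e23
e12 coeff: 1*5 - (-2)*3 = 5 - (-6) = 11
e13 coeff: 1*(-2) - (-4)*3 = -2 - (-12) = 10
e23 coeff: (-2)*(-2) - (-4)*5 = 4 - (-20) = 24
|a wedge b|^2 = 11^2 + 10^2 + 24^2
= 121 + 100 + 576
= 797


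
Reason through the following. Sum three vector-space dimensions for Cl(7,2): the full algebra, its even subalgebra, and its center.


n = 7 + 2 = 9
Total dim = 2^9 = 512
Even subalgebra dim = 2^8 = 256
n is odd, so center dim = 2
Sum = 512 + 256 + 2 = 770


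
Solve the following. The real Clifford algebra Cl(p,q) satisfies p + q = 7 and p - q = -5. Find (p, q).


We need p + q = 7 and p - q = -5.
Adding: 2p = 7 + (-5) = 2, so p = 1.
Then q = 7 - 1 = 6.
(p, q) = (1, 6)


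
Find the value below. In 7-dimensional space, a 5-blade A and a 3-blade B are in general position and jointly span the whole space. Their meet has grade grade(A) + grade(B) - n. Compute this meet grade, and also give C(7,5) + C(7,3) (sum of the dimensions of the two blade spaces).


Meet grade = grade(A) + grade(B) - n
= 5 + 3 - 7 = 1
C(7,5) = 21
C(7,3) = 35
dim_A + dim_B = 21 + 35 = 56


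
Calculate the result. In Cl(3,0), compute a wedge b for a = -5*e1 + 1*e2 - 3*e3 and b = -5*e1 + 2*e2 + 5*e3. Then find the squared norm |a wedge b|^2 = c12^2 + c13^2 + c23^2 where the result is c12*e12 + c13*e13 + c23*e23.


a wedge b = (a1*b2 - a2*b1)*e12 + (a1*b3 - a3*b1)*e13 + (a2*b3 - a3*b2)*e23
e12 coeff: (-5)*2 - 1*(-5) = -10 - (-5) = -5
e13 coeff: (-5)*5 - (-3)*(-5) = -25 - 15 = -40
e23 coeff: 1*5 - (-3)*2 = 5 - (-6) = 11
|a wedge b|^2 = (-5)^2 + (-40)^2 + 11^2
= 25 + 1600 + 121
= 1746


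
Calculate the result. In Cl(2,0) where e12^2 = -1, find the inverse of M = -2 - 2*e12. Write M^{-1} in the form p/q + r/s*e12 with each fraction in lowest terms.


M = -2 - 2*e12, where e12^2 = -1.
Since M commutes with its reverse ~M = a - b*e12, M * ~M = a^2 - b^2*e12^2 = a^2 + b^2.
So M^{-1} = ~M / (a^2 + b^2) = (a - b*e12)/(a^2 + b^2).
a^2 + b^2 = 4 + 4 = 8
Scalar part = -2/8 = -1/4
Bivector coeff = 2/8 = 1/4
M^{-1} = -1/4 + 1/4*e12


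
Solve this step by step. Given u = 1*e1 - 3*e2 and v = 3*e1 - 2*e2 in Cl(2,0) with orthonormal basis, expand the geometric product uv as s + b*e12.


Expand: (1*e1 - 3*e2)(3*e1 - 2*e2)
= 1*3*e1e1 + 1*(-2)*e1e2 + (-3)*3*e2e1 + (-3)*(-2)*e2e2
Using e1^2 = e2^2 = 1, e2e1 = -e1e2:
Scalar part s = 1*3 + (-3)*(-2) = 3 + 6 = 9
Bivector part b = 1*(-2) - (-3)*3 = -2 - (-9) = 7
uv = 9 + 7*e12


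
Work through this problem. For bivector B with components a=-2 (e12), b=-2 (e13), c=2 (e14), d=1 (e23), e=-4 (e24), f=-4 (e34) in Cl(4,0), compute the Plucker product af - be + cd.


Plucker relation: af - be + cd
a*f = (-2)*(-4) = 8
b*e = (-2)*(-4) = 8
c*d = 2*1 = 2
af - be + cd = 8 - 8 + 2
= 2


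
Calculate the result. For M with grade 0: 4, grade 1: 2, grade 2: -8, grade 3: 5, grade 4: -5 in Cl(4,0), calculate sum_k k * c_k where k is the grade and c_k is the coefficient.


Grade-weighted sum = sum of grade_k * coefficient_k
0*4 = 0
1*2 = 2
2*(-8) = -16
3*5 = 15
4*(-5) = -20
Total = 0 + 2 + (-16) + 15 + (-20) = -19


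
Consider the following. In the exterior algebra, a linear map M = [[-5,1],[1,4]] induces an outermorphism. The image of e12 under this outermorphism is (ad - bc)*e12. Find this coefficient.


The outermorphism of a linear map f sends e1^e2 to f(e1)^f(e2).
f(e1) = -5*e1 + 1*e2
f(e2) = 1*e1 + 4*e2
f(e1) ^ f(e2) = (-5*e1 + 1*e2) ^ (1*e1 + 4*e2)
= (-5)*4*e12 + 1*1*e21
= (-20 - 1)*e12
= -21*e12
Coefficient = -21


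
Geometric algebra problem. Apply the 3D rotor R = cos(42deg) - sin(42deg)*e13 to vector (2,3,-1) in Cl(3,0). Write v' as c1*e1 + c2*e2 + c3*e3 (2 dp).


Rotor R = cos(42deg) - sin(42deg)*e13
Rotation angle theta = 2 * 42 = 84 degrees in the e13 plane (e1 -> e3).
The component perpendicular to the plane (e2) is invariant: v'_2 = v2 = 3.00
cos(84deg) = 0.1045, sin(84deg) = 0.9945
v'_1 = v1*cos(theta) - v3*sin(theta) = 2*0.1045 - (-1)*0.9945 = 1.20
v'_3 = v1*sin(theta) + v3*cos(theta) = 2*0.9945 + (-1)*0.1045 = 1.88
v' = 1.20*e1 + 3.00*e2 + 1.88*e3


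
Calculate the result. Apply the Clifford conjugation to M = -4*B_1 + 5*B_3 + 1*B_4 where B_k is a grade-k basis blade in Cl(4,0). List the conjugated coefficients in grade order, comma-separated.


Clifford conjugate sign for grade k: (-1)^(k(k+1)/2)
Grade 1: (-1)^(1*2/2) = (-1)^1 = -1, coeff -4 -> 4
Grade 3: (-1)^(3*4/2) = (-1)^6 = 1, coeff 5 -> 5
Grade 4: (-1)^(4*5/2) = (-1)^10 = 1, coeff 1 -> 1
Conjugated coefficients: 4, 5, 1


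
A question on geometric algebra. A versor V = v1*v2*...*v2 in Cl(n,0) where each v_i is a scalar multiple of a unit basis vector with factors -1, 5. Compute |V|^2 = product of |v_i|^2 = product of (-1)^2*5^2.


Each vector v_i has |v_i|^2 = s_i^2
Squared scales: (-1)^2 = 1, 5^2 = 25
|V|^2 = 1 * 25
= 25


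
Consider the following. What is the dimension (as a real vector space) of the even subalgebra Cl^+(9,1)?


Even subalgebra dimension = 2^(n-1)
n = 9 + 1 = 10
2^(10 - 1) = 2^9 = 512
Verification: sum of C(10,k) for even k = 1 + 45 + 210 + 210 + 45 + 1 = 512
Result = 512


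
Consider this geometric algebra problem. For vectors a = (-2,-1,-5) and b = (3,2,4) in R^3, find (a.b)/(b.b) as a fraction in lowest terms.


Projection coefficient = (a . b) / (b . b)
a . b = (-2)*3 + (-1)*2 + (-5)*4
= -6 + (-2) + (-20) = -28
b . b = 3^2 + 2^2 + 4^2
= 9 + 4 + 16 = 29
Coefficient = -28/29
In lowest terms: -28/29


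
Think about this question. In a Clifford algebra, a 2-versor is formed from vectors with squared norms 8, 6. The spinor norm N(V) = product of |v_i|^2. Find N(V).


Spinor norm N(V) = |v1|^2 * |v2|^2 * ... * |v2|^2
= 8 * 6
Running product: 8, 48
N(V) = 48


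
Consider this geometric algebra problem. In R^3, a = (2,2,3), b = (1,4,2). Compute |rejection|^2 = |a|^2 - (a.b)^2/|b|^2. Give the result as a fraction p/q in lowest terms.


|a|^2 = 2^2 + 2^2 + 3^2 = 17
|b|^2 = 1^2 + 4^2 + 2^2 = 21
a . b = 2*1 + 2*4 + 3*2 = 16
(a.b)^2 = 16^2 = 256
|rej|^2 = 17 - 256/21
= (357 - 256)/21
= 101/21
In lowest terms: 101/21


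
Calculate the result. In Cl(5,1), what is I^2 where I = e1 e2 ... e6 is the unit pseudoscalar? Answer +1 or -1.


The pseudoscalar I = e1...e_n (product of all n generators) of Cl(p,q) satisfies I^2 = (-1)^(q + n(n-1)/2).
p = 5, q = 1, n = p + q = 6
n(n-1)/2 = 6 * 5 / 2 = 15
Exponent = q + n(n-1)/2 = 1 + 15 = 16
I^2 = (-1)^16 = +1


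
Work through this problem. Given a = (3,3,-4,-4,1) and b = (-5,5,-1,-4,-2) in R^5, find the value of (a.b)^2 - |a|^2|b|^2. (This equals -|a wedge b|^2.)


a . b = 3*(-5) + 3*5 + (-4)*(-1) + (-4)*(-4) + 1*(-2)
= -15 + 15 + 4 + 16 + (-2) = 18
|a|^2 = 3^2 + 3^2 + (-4)^2 + (-4)^2 + 1^2 = 51
|b|^2 = (-5)^2 + 5^2 + (-1)^2 + (-4)^2 + (-2)^2 = 71
(a.b)^2 = 18^2 = 324
|a|^2 * |b|^2 = 51 * 71 = 3621
Result = 324 - 3621 = -3297


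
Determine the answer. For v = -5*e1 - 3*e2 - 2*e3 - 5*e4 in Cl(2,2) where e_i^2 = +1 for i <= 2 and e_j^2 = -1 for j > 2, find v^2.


v^2 = sum of c_i^2 * e_i^2
Positive signature terms (e_i^2 = +1): (-5)^2 + (-3)^2 = 34
Negative signature terms (e_j^2 = -1): (-2)^2 + (-5)^2 = 29
v^2 = 34 - 29 = 5


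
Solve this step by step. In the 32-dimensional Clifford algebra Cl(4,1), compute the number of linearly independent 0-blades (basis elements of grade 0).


Number of grade-k basis blades in Cl(p,q) with n = p + q is C(n, k).
n = 4 + 1 = 5
C(5, 0) = 5! / (0! * 5!)
= 120 / (1 * 120)
= 1


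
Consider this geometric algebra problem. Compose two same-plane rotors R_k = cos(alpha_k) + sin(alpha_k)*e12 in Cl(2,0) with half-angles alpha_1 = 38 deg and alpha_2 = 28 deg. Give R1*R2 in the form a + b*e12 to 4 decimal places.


Same-plane rotors commute and their half-angles add:
R1*R2 = cos(a1 + a2) + sin(a1 + a2)*e12.
a1 + a2 = 38 + 28 = 66 deg
cos(66 deg) = 0.4067
sin(66 deg) = 0.9135
R1*R2 = 0.4067 + 0.9135*e12
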